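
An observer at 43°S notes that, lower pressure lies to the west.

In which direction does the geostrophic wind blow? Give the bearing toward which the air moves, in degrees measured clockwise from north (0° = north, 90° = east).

The pressure-gradient force points toward the west (bearing 270°).
Geostrophic balance: in the Southern Hemisphere the Coriolis force deflects motion to the left, so the geostrophic wind blows 90° to the left of the pressure-gradient force (low pressure on the right).
Rotating 270° by 90° counterclockwise gives 180° — the wind blows toward the south.

180°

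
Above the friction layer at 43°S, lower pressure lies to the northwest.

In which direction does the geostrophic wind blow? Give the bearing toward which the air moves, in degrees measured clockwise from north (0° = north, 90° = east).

The pressure-gradient force points toward the northwest (bearing 315°).
Geostrophic balance: in the Southern Hemisphere the Coriolis force deflects motion to the left, so the geostrophic wind blows 90° to the left of the pressure-gradient force (low pressure on the right).
Rotating 315° by 90° counterclockwise gives 225° — the wind blows toward the southwest.

225°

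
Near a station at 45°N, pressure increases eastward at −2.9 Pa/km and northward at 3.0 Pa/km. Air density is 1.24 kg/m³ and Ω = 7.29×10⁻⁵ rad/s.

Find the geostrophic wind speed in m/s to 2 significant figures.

33 m/s

Coriolis parameter at 45°N:
f = 2Ω sin φ = 2 × 7.29×10⁻⁵ × sin 45° = 1.03×10⁻⁴ s⁻¹
Component geostrophic relations (x east, y north):
u_g = −(1/(fρ)) ∂P/∂y,  v_g = (1/(fρ)) ∂P/∂x
u_g = −(3.0×10⁻³)/(1.03×10⁻⁴ × 1.24) = −23.5 m/s;  v_g = (−2.9×10⁻³)/(1.03×10⁻⁴ × 1.24) = −22.7 m/s
|V_g| = √(u_g² + v_g²) = 32.6 m/s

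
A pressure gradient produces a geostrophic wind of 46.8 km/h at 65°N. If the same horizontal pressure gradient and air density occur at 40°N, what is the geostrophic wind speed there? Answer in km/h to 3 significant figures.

66.0 km/h

With the same pressure gradient and density, V_g ∝ 1/f ∝ 1/sin φ.
V₂ = V₁ · sin φ₁ / sin φ₂ = 46.8 × sin 65° / sin 40°
V₂ = 46.8 × 0.9063/0.6428 = 66.0 km/h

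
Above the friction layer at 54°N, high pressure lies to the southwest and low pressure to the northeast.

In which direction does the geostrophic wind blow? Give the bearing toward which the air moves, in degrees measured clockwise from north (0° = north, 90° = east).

135°

The pressure-gradient force points toward the northeast (bearing 045°).
Geostrophic balance: in the Northern Hemisphere the Coriolis force deflects motion to the right, so the geostrophic wind blows 90° to the right of the pressure-gradient force (low pressure on the left).
Rotating 045° by 90° clockwise gives 135° — the wind blows toward the southeast.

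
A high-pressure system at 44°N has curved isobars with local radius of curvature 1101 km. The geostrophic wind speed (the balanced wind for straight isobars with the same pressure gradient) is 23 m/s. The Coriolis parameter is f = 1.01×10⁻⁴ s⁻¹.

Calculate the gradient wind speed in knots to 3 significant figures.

63.2 knots

Around a high, pressure-gradient force acts outward with centrifugal, so Coriolis balances both:
fV = (1/ρ)|∂P/∂n| + V²/R  →  V² − fR·V + fR·V_g = 0
With fR = 1.01×10⁻⁴ × 1101×10³ m = 111 m/s:
V = [fR − √((fR)² − 4 fR V_g)]/2 = [111 − √(111² − 4×111×23)]/2 = 32.5 m/s
Supergeostrophic (V > V_g = 23 m/s), as expected around a high.
Converting: 32.5 m/s × 1.944 = 63.2 knots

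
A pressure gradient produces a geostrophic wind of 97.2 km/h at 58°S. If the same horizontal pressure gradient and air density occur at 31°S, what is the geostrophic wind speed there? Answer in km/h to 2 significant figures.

160 km/h

With the same pressure gradient and density, V_g ∝ 1/f ∝ 1/sin φ.
V₂ = V₁ · sin φ₁ / sin φ₂ = 97.2 × sin 58° / sin 31°
V₂ = 97.2 × 0.8480/0.5150 = 160 km/h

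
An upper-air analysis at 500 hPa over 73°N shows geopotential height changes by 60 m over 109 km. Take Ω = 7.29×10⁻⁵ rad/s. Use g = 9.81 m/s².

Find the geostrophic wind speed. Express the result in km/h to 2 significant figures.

140 km/h

Coriolis parameter at 73°N:
f = 2Ω sin φ = 2 × 7.29×10⁻⁵ × sin 73° = 1.39×10⁻⁴ s⁻¹
Height gradient: |∂Z/∂n| = 60 m / 109000 m = 5.50×10⁻⁴
On a pressure surface, geostrophic balance gives V_g = (g/f)|∂Z/∂n|:
V_g = 9.81 × 5.50×10⁻⁴ / 1.39×10⁻⁴ = 38.7 m/s
Converting: 38.7 m/s × 3.6 = 140 km/h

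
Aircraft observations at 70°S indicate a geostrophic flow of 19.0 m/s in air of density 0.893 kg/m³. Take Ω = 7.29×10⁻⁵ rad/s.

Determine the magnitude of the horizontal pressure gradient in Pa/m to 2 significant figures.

Coriolis parameter at 70°S:
f = 2Ω sin φ = 2 × 7.29×10⁻⁵ × sin 70° = 1.37×10⁻⁴ s⁻¹
Geostrophic balance rearranged: |∂P/∂n| = f ρ V_g
|∂P/∂n| = 1.37×10⁻⁴ × 0.893 × 19.0 = 2.32×10⁻³ Pa/m

2.3×10⁻³ Pa/m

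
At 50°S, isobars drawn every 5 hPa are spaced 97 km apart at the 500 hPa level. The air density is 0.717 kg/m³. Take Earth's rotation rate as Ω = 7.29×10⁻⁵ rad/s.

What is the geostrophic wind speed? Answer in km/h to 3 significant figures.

232 km/h

Coriolis parameter at 50°S:
f = 2Ω sin φ = 2 × 7.29×10⁻⁵ × sin 50° = 1.12×10⁻⁴ s⁻¹
Pressure gradient: |∂P/∂n| = 500 Pa / 97000 m = 5.15×10⁻³ Pa/m
Geostrophic balance (pressure-gradient force = Coriolis force):
V_g = (1/(fρ)) |∂P/∂n| = 5.15×10⁻³ / (1.12×10⁻⁴ × 0.717) = 64.4 m/s
Converting: 64.4 m/s × 3.6 = 232 km/h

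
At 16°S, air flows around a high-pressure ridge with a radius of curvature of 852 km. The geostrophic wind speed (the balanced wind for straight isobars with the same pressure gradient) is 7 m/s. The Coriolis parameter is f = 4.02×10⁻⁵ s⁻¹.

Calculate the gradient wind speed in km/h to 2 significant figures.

35 km/h

Around a high, pressure-gradient force acts outward with centrifugal, so Coriolis balances both:
fV = (1/ρ)|∂P/∂n| + V²/R  →  V² − fR·V + fR·V_g = 0
With fR = 4.02×10⁻⁵ × 852×10³ m = 34.3 m/s:
V = [fR − √((fR)² − 4 fR V_g)]/2 = [34.3 − √(34.3² − 4×34.3×7)]/2 = 9.81 m/s
Supergeostrophic (V > V_g = 7 m/s), as expected around a high.
Converting: 9.81 m/s × 3.6 = 35 km/h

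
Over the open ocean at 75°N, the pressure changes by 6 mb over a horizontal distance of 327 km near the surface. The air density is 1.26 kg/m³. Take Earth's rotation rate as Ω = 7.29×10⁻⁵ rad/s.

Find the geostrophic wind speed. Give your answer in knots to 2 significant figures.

20 knots

Coriolis parameter at 75°N:
f = 2Ω sin φ = 2 × 7.29×10⁻⁵ × sin 75° = 1.41×10⁻⁴ s⁻¹
Pressure gradient: |∂P/∂n| = 600 Pa / 327000 m = 1.83×10⁻³ Pa/m
Geostrophic balance (pressure-gradient force = Coriolis force):
V_g = (1/(fρ)) |∂P/∂n| = 1.83×10⁻³ / (1.41×10⁻⁴ × 1.26) = 10.3 m/s
Converting: 10.3 m/s × 1.944 = 20 knots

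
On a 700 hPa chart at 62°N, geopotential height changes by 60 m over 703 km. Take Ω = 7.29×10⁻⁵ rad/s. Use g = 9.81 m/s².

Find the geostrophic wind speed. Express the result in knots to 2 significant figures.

Coriolis parameter at 62°N:
f = 2Ω sin φ = 2 × 7.29×10⁻⁵ × sin 62° = 1.29×10⁻⁴ s⁻¹
Height gradient: |∂Z/∂n| = 60 m / 703000 m = 8.53×10⁻⁵
On a pressure surface, geostrophic balance gives V_g = (g/f)|∂Z/∂n|:
V_g = 9.81 × 8.53×10⁻⁵ / 1.29×10⁻⁴ = 6.50 m/s
Converting: 6.50 m/s × 1.944 = 13 knots

13 knots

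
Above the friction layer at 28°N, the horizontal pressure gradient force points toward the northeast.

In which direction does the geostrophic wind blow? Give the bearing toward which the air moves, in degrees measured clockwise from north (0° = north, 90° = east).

135°

The pressure-gradient force points toward the northeast (bearing 045°).
Geostrophic balance: in the Northern Hemisphere the Coriolis force deflects motion to the right, so the geostrophic wind blows 90° to the right of the pressure-gradient force (low pressure on the left).
Rotating 045° by 90° clockwise gives 135° — the wind blows toward the southeast.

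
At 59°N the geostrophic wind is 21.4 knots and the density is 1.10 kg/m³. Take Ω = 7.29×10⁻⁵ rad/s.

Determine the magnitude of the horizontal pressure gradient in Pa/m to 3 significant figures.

Coriolis parameter at 59°N:
f = 2Ω sin φ = 2 × 7.29×10⁻⁵ × sin 59° = 1.25×10⁻⁴ s⁻¹
Wind speed in SI: 21.4 knots = 11.0 m/s
Geostrophic balance rearranged: |∂P/∂n| = f ρ V_g
|∂P/∂n| = 1.25×10⁻⁴ × 1.10 × 11.0 = 1.51×10⁻³ Pa/m

1.51×10⁻³ Pa/m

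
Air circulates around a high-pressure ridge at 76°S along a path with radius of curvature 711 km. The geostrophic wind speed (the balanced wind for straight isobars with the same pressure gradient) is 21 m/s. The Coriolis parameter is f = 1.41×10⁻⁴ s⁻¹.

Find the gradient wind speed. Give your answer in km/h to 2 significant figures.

Around a high, pressure-gradient force acts outward with centrifugal, so Coriolis balances both:
fV = (1/ρ)|∂P/∂n| + V²/R  →  V² − fR·V + fR·V_g = 0
With fR = 1.41×10⁻⁴ × 711×10³ m = 100 m/s:
V = [fR − √((fR)² − 4 fR V_g)]/2 = [100 − √(100² − 4×100×21)]/2 = 29.9 m/s
Supergeostrophic (V > V_g = 21 m/s), as expected around a high.
Converting: 29.9 m/s × 3.6 = 110 km/h

110 km/h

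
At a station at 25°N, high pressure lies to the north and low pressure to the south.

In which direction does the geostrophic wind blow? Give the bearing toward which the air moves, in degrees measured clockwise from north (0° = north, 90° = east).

270°

The pressure-gradient force points toward the south (bearing 180°).
Geostrophic balance: in the Northern Hemisphere the Coriolis force deflects motion to the right, so the geostrophic wind blows 90° to the right of the pressure-gradient force (low pressure on the left).
Rotating 180° by 90° clockwise gives 270° — the wind blows toward the west.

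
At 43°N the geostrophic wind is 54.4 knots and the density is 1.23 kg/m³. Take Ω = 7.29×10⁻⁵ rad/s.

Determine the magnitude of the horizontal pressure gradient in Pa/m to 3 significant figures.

3.42×10⁻³ Pa/m

Coriolis parameter at 43°N:
f = 2Ω sin φ = 2 × 7.29×10⁻⁵ × sin 43° = 9.94×10⁻⁵ s⁻¹
Wind speed in SI: 54.4 knots = 28.0 m/s
Geostrophic balance rearranged: |∂P/∂n| = f ρ V_g
|∂P/∂n| = 9.94×10⁻⁵ × 1.23 × 28.0 = 3.42×10⁻³ Pa/m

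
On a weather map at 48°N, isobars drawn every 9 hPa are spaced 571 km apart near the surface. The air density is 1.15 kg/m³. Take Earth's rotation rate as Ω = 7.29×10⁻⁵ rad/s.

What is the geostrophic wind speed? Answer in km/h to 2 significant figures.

Coriolis parameter at 48°N:
f = 2Ω sin φ = 2 × 7.29×10⁻⁵ × sin 48° = 1.08×10⁻⁴ s⁻¹
Pressure gradient: |∂P/∂n| = 900 Pa / 571000 m = 1.58×10⁻³ Pa/m
Geostrophic balance (pressure-gradient force = Coriolis force):
V_g = (1/(fρ)) |∂P/∂n| = 1.58×10⁻³ / (1.08×10⁻⁴ × 1.15) = 12.6 m/s
Converting: 12.6 m/s × 3.6 = 46 km/h

46 km/h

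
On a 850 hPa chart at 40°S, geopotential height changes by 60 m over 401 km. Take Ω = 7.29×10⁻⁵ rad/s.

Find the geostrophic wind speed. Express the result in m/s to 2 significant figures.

16 m/s

Coriolis parameter at 40°S:
f = 2Ω sin φ = 2 × 7.29×10⁻⁵ × sin 40° = 9.37×10⁻⁵ s⁻¹
Height gradient: |∂Z/∂n| = 60 m / 401000 m = 1.50×10⁻⁴
On a pressure surface, geostrophic balance gives V_g = (g/f)|∂Z/∂n|:
V_g = 9.81 × 1.50×10⁻⁴ / 9.37×10⁻⁵ = 15.7 m/s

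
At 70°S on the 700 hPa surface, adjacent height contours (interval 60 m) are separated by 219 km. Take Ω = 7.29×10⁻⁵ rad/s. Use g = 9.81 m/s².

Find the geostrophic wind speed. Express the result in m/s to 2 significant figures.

20 m/s

Coriolis parameter at 70°S:
f = 2Ω sin φ = 2 × 7.29×10⁻⁵ × sin 70° = 1.37×10⁻⁴ s⁻¹
Height gradient: |∂Z/∂n| = 60 m / 219000 m = 2.74×10⁻⁴
On a pressure surface, geostrophic balance gives V_g = (g/f)|∂Z/∂n|:
V_g = 9.81 × 2.74×10⁻⁴ / 1.37×10⁻⁴ = 19.6 m/s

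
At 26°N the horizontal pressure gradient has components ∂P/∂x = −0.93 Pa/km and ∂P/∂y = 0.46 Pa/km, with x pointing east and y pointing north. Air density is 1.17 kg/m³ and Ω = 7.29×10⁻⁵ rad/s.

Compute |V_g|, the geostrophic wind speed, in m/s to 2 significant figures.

Coriolis parameter at 26°N:
f = 2Ω sin φ = 2 × 7.29×10⁻⁵ × sin 26° = 6.39×10⁻⁵ s⁻¹
Component geostrophic relations (x east, y north):
u_g = −(1/(fρ)) ∂P/∂y,  v_g = (1/(fρ)) ∂P/∂x
u_g = −(0.46×10⁻³)/(6.39×10⁻⁵ × 1.17) = −6.15 m/s;  v_g = (−0.93×10⁻³)/(6.39×10⁻⁵ × 1.17) = −12.4 m/s
|V_g| = √(u_g² + v_g²) = 13.9 m/s

14 m/s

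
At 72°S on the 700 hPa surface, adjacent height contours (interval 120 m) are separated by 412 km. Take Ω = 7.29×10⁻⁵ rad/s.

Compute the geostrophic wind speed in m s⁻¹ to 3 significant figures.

20.6 m s⁻¹

Coriolis parameter at 72°S:
f = 2Ω sin φ = 2 × 7.29×10⁻⁵ × sin 72° = 1.39×10⁻⁴ s⁻¹
Height gradient: |∂Z/∂n| = 120 m / 412000 m = 2.91×10⁻⁴
On a pressure surface, geostrophic balance gives V_g = (g/f)|∂Z/∂n|:
V_g = 9.81 × 2.91×10⁻⁴ / 1.39×10⁻⁴ = 20.6 m/s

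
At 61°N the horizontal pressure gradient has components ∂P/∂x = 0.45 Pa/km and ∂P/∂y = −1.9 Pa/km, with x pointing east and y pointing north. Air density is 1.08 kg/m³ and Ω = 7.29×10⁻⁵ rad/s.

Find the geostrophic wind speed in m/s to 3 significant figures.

14.2 m/s

Coriolis parameter at 61°N:
f = 2Ω sin φ = 2 × 7.29×10⁻⁵ × sin 61° = 1.28×10⁻⁴ s⁻¹
Component geostrophic relations (x east, y north):
u_g = −(1/(fρ)) ∂P/∂y,  v_g = (1/(fρ)) ∂P/∂x
u_g = −(−1.9×10⁻³)/(1.28×10⁻⁴ × 1.08) = 13.8 m/s;  v_g = (0.45×10⁻³)/(1.28×10⁻⁴ × 1.08) = 3.27 m/s
|V_g| = √(u_g² + v_g²) = 14.2 m/s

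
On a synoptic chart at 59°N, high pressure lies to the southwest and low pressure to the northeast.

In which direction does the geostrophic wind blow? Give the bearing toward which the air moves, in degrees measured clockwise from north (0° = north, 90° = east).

135°

The pressure-gradient force points toward the northeast (bearing 045°).
Geostrophic balance: in the Northern Hemisphere the Coriolis force deflects motion to the right, so the geostrophic wind blows 90° to the right of the pressure-gradient force (low pressure on the left).
Rotating 045° by 90° clockwise gives 135° — the wind blows toward the southeast.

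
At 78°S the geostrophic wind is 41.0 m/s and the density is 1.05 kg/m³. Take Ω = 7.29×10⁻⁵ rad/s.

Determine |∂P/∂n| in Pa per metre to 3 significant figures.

6.14×10⁻³ Pa/m

Coriolis parameter at 78°S:
f = 2Ω sin φ = 2 × 7.29×10⁻⁵ × sin 78° = 1.43×10⁻⁴ s⁻¹
Geostrophic balance rearranged: |∂P/∂n| = f ρ V_g
|∂P/∂n| = 1.43×10⁻⁴ × 1.05 × 41.0 = 6.14×10⁻³ Pa/m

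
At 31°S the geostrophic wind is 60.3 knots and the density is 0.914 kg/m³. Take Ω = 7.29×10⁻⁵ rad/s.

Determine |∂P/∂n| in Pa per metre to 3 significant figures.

Coriolis parameter at 31°S:
f = 2Ω sin φ = 2 × 7.29×10⁻⁵ × sin 31° = 7.51×10⁻⁵ s⁻¹
Wind speed in SI: 60.3 knots = 31.0 m/s
Geostrophic balance rearranged: |∂P/∂n| = f ρ V_g
|∂P/∂n| = 7.51×10⁻⁵ × 0.914 × 31.0 = 2.13×10⁻³ Pa/m

2.13×10⁻³ Pa/m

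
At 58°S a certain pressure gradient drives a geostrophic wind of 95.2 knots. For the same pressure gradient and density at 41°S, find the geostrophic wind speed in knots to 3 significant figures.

123 knots

With the same pressure gradient and density, V_g ∝ 1/f ∝ 1/sin φ.
V₂ = V₁ · sin φ₁ / sin φ₂ = 95.2 × sin 58° / sin 41°
V₂ = 95.2 × 0.8480/0.6561 = 123 knots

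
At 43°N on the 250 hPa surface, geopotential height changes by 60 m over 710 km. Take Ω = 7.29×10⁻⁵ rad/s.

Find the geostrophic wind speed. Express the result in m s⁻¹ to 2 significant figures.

8.3 m s⁻¹

Coriolis parameter at 43°N:
f = 2Ω sin φ = 2 × 7.29×10⁻⁵ × sin 43° = 9.94×10⁻⁵ s⁻¹
Height gradient: |∂Z/∂n| = 60 m / 710000 m = 8.45×10⁻⁵
On a pressure surface, geostrophic balance gives V_g = (g/f)|∂Z/∂n|:
V_g = 9.81 × 8.45×10⁻⁵ / 9.94×10⁻⁵ = 8.34 m/s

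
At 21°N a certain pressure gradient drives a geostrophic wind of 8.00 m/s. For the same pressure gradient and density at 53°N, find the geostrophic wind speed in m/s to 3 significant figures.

With the same pressure gradient and density, V_g ∝ 1/f ∝ 1/sin φ.
V₂ = V₁ · sin φ₁ / sin φ₂ = 8.00 × sin 21° / sin 53°
V₂ = 8.00 × 0.3584/0.7986 = 3.59 m/s

3.59 m/s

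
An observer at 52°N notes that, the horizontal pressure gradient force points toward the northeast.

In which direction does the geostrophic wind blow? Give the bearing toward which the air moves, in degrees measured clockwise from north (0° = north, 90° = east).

The pressure-gradient force points toward the northeast (bearing 045°).
Geostrophic balance: in the Northern Hemisphere the Coriolis force deflects motion to the right, so the geostrophic wind blows 90° to the right of the pressure-gradient force (low pressure on the left).
Rotating 045° by 90° clockwise gives 135° — the wind blows toward the southeast.

135°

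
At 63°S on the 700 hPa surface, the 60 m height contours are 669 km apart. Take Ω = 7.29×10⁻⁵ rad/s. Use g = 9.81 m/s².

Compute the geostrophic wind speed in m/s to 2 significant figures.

Coriolis parameter at 63°S:
f = 2Ω sin φ = 2 × 7.29×10⁻⁵ × sin 63° = 1.30×10⁻⁴ s⁻¹
Height gradient: |∂Z/∂n| = 60 m / 669000 m = 8.97×10⁻⁵
On a pressure surface, geostrophic balance gives V_g = (g/f)|∂Z/∂n|:
V_g = 9.81 × 8.97×10⁻⁵ / 1.30×10⁻⁴ = 6.77 m/s

6.8 m/s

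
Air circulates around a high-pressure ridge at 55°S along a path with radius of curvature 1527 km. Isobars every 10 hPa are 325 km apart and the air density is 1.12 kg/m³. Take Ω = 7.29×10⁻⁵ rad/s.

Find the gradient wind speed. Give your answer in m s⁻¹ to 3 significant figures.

27.0 m s⁻¹

Coriolis parameter at 55°S:
f = 2Ω sin φ = 2 × 7.29×10⁻⁵ × sin 55° = 1.19×10⁻⁴ s⁻¹
Pressure gradient: |∂P/∂n| = 1000 Pa / 325000 m = 3.08×10⁻³ Pa/m
Geostrophic speed: V_g = |∂P/∂n|/(fρ) = 3.08×10⁻³/(1.19×10⁻⁴ × 1.12) = 23.0 m/s
Around a high, pressure-gradient force acts outward with centrifugal, so Coriolis balances both:
fV = (1/ρ)|∂P/∂n| + V²/R  →  V² − fR·V + fR·V_g = 0
With fR = 1.19×10⁻⁴ × 1527×10³ m = 182 m/s:
V = [fR − √((fR)² − 4 fR V_g)]/2 = [182 − √(182² − 4×182×23)]/2 = 27 m/s
Supergeostrophic (V > V_g = 23 m/s), as expected around a high.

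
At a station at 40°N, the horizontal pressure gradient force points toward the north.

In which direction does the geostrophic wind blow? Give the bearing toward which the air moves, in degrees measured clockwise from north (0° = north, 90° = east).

090°

The pressure-gradient force points toward the north (bearing 000°).
Geostrophic balance: in the Northern Hemisphere the Coriolis force deflects motion to the right, so the geostrophic wind blows 90° to the right of the pressure-gradient force (low pressure on the left).
Rotating 000° by 90° clockwise gives 090° — the wind blows toward the east.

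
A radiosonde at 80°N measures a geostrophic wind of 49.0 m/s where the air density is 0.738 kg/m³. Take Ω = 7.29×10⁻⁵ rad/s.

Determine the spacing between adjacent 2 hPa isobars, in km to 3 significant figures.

Coriolis parameter at 80°N:
f = 2Ω sin φ = 2 × 7.29×10⁻⁵ × sin 80° = 1.44×10⁻⁴ s⁻¹
Geostrophic balance rearranged: |∂P/∂n| = f ρ V_g
|∂P/∂n| = 1.44×10⁻⁴ × 0.738 × 49.0 = 5.19×10⁻³ Pa/m
Isobar spacing: Δn = ΔP/|∂P/∂n| = 200 Pa / 5.19×10⁻³ Pa/m = 38518 m ≈ 38.5 km

38.5 km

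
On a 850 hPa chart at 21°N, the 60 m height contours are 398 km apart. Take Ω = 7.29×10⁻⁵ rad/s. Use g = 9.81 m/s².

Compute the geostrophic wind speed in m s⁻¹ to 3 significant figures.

Coriolis parameter at 21°N:
f = 2Ω sin φ = 2 × 7.29×10⁻⁵ × sin 21° = 5.23×10⁻⁵ s⁻¹
Height gradient: |∂Z/∂n| = 60 m / 398000 m = 1.51×10⁻⁴
On a pressure surface, geostrophic balance gives V_g = (g/f)|∂Z/∂n|:
V_g = 9.81 × 1.51×10⁻⁴ / 5.23×10⁻⁵ = 28.3 m/s

28.3 m s⁻¹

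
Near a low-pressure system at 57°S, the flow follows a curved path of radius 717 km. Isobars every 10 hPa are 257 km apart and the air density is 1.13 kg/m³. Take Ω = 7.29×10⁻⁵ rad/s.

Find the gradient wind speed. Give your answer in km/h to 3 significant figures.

Coriolis parameter at 57°S:
f = 2Ω sin φ = 2 × 7.29×10⁻⁵ × sin 57° = 1.22×10⁻⁴ s⁻¹
Pressure gradient: |∂P/∂n| = 1000 Pa / 257000 m = 3.89×10⁻³ Pa/m
Geostrophic speed: V_g = |∂P/∂n|/(fρ) = 3.89×10⁻³/(1.22×10⁻⁴ × 1.13) = 28.2 m/s
Around a low, centrifugal force acts outward with Coriolis, so pressure-gradient force balances both:
(1/ρ)|∂P/∂n| = fV + V²/R  →  V² + fR·V − fR·V_g = 0
With fR = 1.22×10⁻⁴ × 717×10³ m = 87.7 m/s:
V = [−fR + √((fR)² + 4 fR V_g)]/2 = [−87.7 + √(87.7² + 4×87.7×28.2)]/2 = 22.4 m/s
Subgeostrophic (V < V_g = 28.2 m/s), as expected around a low.
Converting: 22.4 m/s × 3.6 = 80.7 km/h

80.7 km/h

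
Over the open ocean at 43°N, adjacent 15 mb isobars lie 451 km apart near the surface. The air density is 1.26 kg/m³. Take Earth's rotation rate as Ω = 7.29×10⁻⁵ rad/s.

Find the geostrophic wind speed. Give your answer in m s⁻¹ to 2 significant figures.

27 m s⁻¹

Coriolis parameter at 43°N:
f = 2Ω sin φ = 2 × 7.29×10⁻⁵ × sin 43° = 9.94×10⁻⁵ s⁻¹
Pressure gradient: |∂P/∂n| = 1500 Pa / 451000 m = 3.33×10⁻³ Pa/m
Geostrophic balance (pressure-gradient force = Coriolis force):
V_g = (1/(fρ)) |∂P/∂n| = 3.33×10⁻³ / (9.94×10⁻⁵ × 1.26) = 26.5 m/s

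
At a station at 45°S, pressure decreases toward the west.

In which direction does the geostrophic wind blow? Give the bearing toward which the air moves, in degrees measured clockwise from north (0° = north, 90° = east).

The pressure-gradient force points toward the west (bearing 270°).
Geostrophic balance: in the Southern Hemisphere the Coriolis force deflects motion to the left, so the geostrophic wind blows 90° to the left of the pressure-gradient force (low pressure on the right).
Rotating 270° by 90° counterclockwise gives 180° — the wind blows toward the south.

180°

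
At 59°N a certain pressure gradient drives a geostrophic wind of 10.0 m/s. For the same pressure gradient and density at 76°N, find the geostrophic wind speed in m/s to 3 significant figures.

8.83 m/s

With the same pressure gradient and density, V_g ∝ 1/f ∝ 1/sin φ.
V₂ = V₁ · sin φ₁ / sin φ₂ = 10.0 × sin 59° / sin 76°
V₂ = 10.0 × 0.8572/0.9703 = 8.83 m/s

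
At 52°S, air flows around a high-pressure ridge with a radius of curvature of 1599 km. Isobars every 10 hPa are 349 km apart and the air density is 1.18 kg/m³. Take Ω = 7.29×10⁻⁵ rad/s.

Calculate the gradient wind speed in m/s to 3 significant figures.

Coriolis parameter at 52°S:
f = 2Ω sin φ = 2 × 7.29×10⁻⁵ × sin 52° = 1.15×10⁻⁴ s⁻¹
Pressure gradient: |∂P/∂n| = 1000 Pa / 349000 m = 2.87×10⁻³ Pa/m
Geostrophic speed: V_g = |∂P/∂n|/(fρ) = 2.87×10⁻³/(1.15×10⁻⁴ × 1.18) = 21.1 m/s
Around a high, pressure-gradient force acts outward with centrifugal, so Coriolis balances both:
fV = (1/ρ)|∂P/∂n| + V²/R  →  V² − fR·V + fR·V_g = 0
With fR = 1.15×10⁻⁴ × 1599×10³ m = 184 m/s:
V = [fR − √((fR)² − 4 fR V_g)]/2 = [184 − √(184² − 4×184×21.1)]/2 = 24.4 m/s
Supergeostrophic (V > V_g = 21.1 m/s), as expected around a high.

24.4 m/s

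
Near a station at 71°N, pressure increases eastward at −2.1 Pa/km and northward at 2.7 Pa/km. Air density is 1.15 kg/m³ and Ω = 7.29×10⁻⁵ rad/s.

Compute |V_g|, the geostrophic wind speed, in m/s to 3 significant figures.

Coriolis parameter at 71°N:
f = 2Ω sin φ = 2 × 7.29×10⁻⁵ × sin 71° = 1.38×10⁻⁴ s⁻¹
Component geostrophic relations (x east, y north):
u_g = −(1/(fρ)) ∂P/∂y,  v_g = (1/(fρ)) ∂P/∂x
u_g = −(2.7×10⁻³)/(1.38×10⁻⁴ × 1.15) = −17.0 m/s;  v_g = (−2.1×10⁻³)/(1.38×10⁻⁴ × 1.15) = −13.2 m/s
|V_g| = √(u_g² + v_g²) = 21.6 m/s

21.6 m/s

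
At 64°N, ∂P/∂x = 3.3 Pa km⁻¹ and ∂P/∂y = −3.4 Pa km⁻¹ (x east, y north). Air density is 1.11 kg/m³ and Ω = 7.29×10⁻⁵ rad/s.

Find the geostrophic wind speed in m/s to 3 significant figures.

Coriolis parameter at 64°N:
f = 2Ω sin φ = 2 × 7.29×10⁻⁵ × sin 64° = 1.31×10⁻⁴ s⁻¹
Component geostrophic relations (x east, y north):
u_g = −(1/(fρ)) ∂P/∂y,  v_g = (1/(fρ)) ∂P/∂x
u_g = −(−3.4×10⁻³)/(1.31×10⁻⁴ × 1.11) = 23.4 m/s;  v_g = (3.3×10⁻³)/(1.31×10⁻⁴ × 1.11) = 22.7 m/s
|V_g| = √(u_g² + v_g²) = 32.6 m/s

32.6 m/s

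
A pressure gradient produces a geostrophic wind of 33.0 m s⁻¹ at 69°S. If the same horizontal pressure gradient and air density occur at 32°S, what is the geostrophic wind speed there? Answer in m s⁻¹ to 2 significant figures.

58 m s⁻¹

With the same pressure gradient and density, V_g ∝ 1/f ∝ 1/sin φ.
V₂ = V₁ · sin φ₁ / sin φ₂ = 33.0 × sin 69° / sin 32°
V₂ = 33.0 × 0.9336/0.5299 = 58 m s⁻¹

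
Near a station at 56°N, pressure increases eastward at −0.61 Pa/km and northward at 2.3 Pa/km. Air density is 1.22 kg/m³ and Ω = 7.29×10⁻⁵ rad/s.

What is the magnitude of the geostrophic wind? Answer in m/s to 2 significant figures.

Coriolis parameter at 56°N:
f = 2Ω sin φ = 2 × 7.29×10⁻⁵ × sin 56° = 1.21×10⁻⁴ s⁻¹
Component geostrophic relations (x east, y north):
u_g = −(1/(fρ)) ∂P/∂y,  v_g = (1/(fρ)) ∂P/∂x
u_g = −(2.3×10⁻³)/(1.21×10⁻⁴ × 1.22) = −15.6 m/s;  v_g = (−0.61×10⁻³)/(1.21×10⁻⁴ × 1.22) = −4.14 m/s
|V_g| = √(u_g² + v_g²) = 16.1 m/s

16 m/s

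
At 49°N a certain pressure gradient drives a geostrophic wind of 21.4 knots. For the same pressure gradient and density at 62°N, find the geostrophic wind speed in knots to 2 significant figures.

With the same pressure gradient and density, V_g ∝ 1/f ∝ 1/sin φ.
V₂ = V₁ · sin φ₁ / sin φ₂ = 21.4 × sin 49° / sin 62°
V₂ = 21.4 × 0.7547/0.8829 = 18 knots

18 knots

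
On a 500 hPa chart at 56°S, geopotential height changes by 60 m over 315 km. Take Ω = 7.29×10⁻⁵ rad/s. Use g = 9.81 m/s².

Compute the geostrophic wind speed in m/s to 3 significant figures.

15.5 m/s

Coriolis parameter at 56°S:
f = 2Ω sin φ = 2 × 7.29×10⁻⁵ × sin 56° = 1.21×10⁻⁴ s⁻¹
Height gradient: |∂Z/∂n| = 60 m / 315000 m = 1.90×10⁻⁴
On a pressure surface, geostrophic balance gives V_g = (g/f)|∂Z/∂n|:
V_g = 9.81 × 1.90×10⁻⁴ / 1.21×10⁻⁴ = 15.5 m/s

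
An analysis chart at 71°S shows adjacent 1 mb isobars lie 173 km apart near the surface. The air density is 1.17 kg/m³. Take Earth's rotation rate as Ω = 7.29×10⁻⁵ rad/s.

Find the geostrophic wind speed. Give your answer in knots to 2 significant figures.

Coriolis parameter at 71°S:
f = 2Ω sin φ = 2 × 7.29×10⁻⁵ × sin 71° = 1.38×10⁻⁴ s⁻¹
Pressure gradient: |∂P/∂n| = 100 Pa / 173000 m = 5.78×10⁻⁴ Pa/m
Geostrophic balance (pressure-gradient force = Coriolis force):
V_g = (1/(fρ)) |∂P/∂n| = 5.78×10⁻⁴ / (1.38×10⁻⁴ × 1.17) = 3.58 m/s
Converting: 3.58 m/s × 1.944 = 7.0 knots

7.0 knots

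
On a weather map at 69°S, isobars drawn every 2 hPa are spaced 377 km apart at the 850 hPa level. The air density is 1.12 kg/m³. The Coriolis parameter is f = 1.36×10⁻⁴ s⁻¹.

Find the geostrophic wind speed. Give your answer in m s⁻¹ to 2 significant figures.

Pressure gradient: |∂P/∂n| = 200 Pa / 377000 m = 5.31×10⁻⁴ Pa/m
Geostrophic balance (pressure-gradient force = Coriolis force):
V_g = (1/(fρ)) |∂P/∂n| = 5.31×10⁻⁴ / (1.36×10⁻⁴ × 1.12) = 3.48 m/s

3.5 m s⁻¹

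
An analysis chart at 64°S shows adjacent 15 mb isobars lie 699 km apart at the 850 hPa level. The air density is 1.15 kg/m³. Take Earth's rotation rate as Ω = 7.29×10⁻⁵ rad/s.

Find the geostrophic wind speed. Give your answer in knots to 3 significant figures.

Coriolis parameter at 64°S:
f = 2Ω sin φ = 2 × 7.29×10⁻⁵ × sin 64° = 1.31×10⁻⁴ s⁻¹
Pressure gradient: |∂P/∂n| = 1500 Pa / 699000 m = 2.15×10⁻³ Pa/m
Geostrophic balance (pressure-gradient force = Coriolis force):
V_g = (1/(fρ)) |∂P/∂n| = 2.15×10⁻³ / (1.31×10⁻⁴ × 1.15) = 14.2 m/s
Converting: 14.2 m/s × 1.944 = 27.7 knots

27.7 knots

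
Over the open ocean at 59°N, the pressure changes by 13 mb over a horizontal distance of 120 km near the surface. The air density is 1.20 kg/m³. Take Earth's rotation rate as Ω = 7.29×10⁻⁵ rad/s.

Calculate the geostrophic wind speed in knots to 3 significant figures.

Coriolis parameter at 59°N:
f = 2Ω sin φ = 2 × 7.29×10⁻⁵ × sin 59° = 1.25×10⁻⁴ s⁻¹
Pressure gradient: |∂P/∂n| = 1300 Pa / 120000 m = 1.08×10⁻² Pa/m
Geostrophic balance (pressure-gradient force = Coriolis force):
V_g = (1/(fρ)) |∂P/∂n| = 1.08×10⁻² / (1.25×10⁻⁴ × 1.20) = 72.2 m/s
Converting: 72.2 m/s × 1.944 = 140 knots

140 knots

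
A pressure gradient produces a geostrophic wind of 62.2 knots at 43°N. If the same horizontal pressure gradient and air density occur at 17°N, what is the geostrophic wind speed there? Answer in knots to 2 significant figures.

150 knots

With the same pressure gradient and density, V_g ∝ 1/f ∝ 1/sin φ.
V₂ = V₁ · sin φ₁ / sin φ₂ = 62.2 × sin 43° / sin 17°
V₂ = 62.2 × 0.6820/0.2924 = 150 knots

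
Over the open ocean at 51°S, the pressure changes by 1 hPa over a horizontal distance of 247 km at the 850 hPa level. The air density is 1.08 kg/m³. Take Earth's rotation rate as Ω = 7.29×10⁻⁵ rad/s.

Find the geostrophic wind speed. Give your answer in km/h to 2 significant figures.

12 km/h

Coriolis parameter at 51°S:
f = 2Ω sin φ = 2 × 7.29×10⁻⁵ × sin 51° = 1.13×10⁻⁴ s⁻¹
Pressure gradient: |∂P/∂n| = 100 Pa / 247000 m = 4.05×10⁻⁴ Pa/m
Geostrophic balance (pressure-gradient force = Coriolis force):
V_g = (1/(fρ)) |∂P/∂n| = 4.05×10⁻⁴ / (1.13×10⁻⁴ × 1.08) = 3.31 m/s
Converting: 3.31 m/s × 3.6 = 12 km/h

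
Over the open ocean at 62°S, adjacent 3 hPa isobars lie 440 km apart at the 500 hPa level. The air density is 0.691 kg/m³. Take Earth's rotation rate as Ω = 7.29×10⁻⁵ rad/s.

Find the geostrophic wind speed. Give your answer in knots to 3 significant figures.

14.9 knots

Coriolis parameter at 62°S:
f = 2Ω sin φ = 2 × 7.29×10⁻⁵ × sin 62° = 1.29×10⁻⁴ s⁻¹
Pressure gradient: |∂P/∂n| = 300 Pa / 440000 m = 6.82×10⁻⁴ Pa/m
Geostrophic balance (pressure-gradient force = Coriolis force):
V_g = (1/(fρ)) |∂P/∂n| = 6.82×10⁻⁴ / (1.29×10⁻⁴ × 0.691) = 7.66 m/s
Converting: 7.66 m/s × 1.944 = 14.9 knots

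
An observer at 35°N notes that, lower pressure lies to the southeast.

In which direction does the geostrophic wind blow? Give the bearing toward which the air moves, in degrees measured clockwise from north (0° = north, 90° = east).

The pressure-gradient force points toward the southeast (bearing 135°).
Geostrophic balance: in the Northern Hemisphere the Coriolis force deflects motion to the right, so the geostrophic wind blows 90° to the right of the pressure-gradient force (low pressure on the left).
Rotating 135° by 90° clockwise gives 225° — the wind blows toward the southwest.

225°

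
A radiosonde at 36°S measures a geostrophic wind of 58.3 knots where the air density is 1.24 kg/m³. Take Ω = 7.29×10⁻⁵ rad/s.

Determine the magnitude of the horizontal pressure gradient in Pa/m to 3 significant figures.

3.19×10⁻³ Pa/m

Coriolis parameter at 36°S:
f = 2Ω sin φ = 2 × 7.29×10⁻⁵ × sin 36° = 8.57×10⁻⁵ s⁻¹
Wind speed in SI: 58.3 knots = 30.0 m/s
Geostrophic balance rearranged: |∂P/∂n| = f ρ V_g
|∂P/∂n| = 8.57×10⁻⁵ × 1.24 × 30.0 = 3.19×10⁻³ Pa/m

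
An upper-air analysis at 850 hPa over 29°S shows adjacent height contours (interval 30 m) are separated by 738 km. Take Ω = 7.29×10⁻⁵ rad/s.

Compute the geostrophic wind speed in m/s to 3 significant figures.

Coriolis parameter at 29°S:
f = 2Ω sin φ = 2 × 7.29×10⁻⁵ × sin 29° = 7.07×10⁻⁵ s⁻¹
Height gradient: |∂Z/∂n| = 30 m / 738000 m = 4.07×10⁻⁵
On a pressure surface, geostrophic balance gives V_g = (g/f)|∂Z/∂n|:
V_g = 9.81 × 4.07×10⁻⁵ / 7.07×10⁻⁵ = 5.64 m/s

5.64 m/s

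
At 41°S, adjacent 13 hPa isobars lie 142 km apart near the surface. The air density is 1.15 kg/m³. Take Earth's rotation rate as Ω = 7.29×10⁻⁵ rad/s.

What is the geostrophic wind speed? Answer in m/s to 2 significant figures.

83 m/s

Coriolis parameter at 41°S:
f = 2Ω sin φ = 2 × 7.29×10⁻⁵ × sin 41° = 9.57×10⁻⁵ s⁻¹
Pressure gradient: |∂P/∂n| = 1300 Pa / 142000 m = 9.15×10⁻³ Pa/m
Geostrophic balance (pressure-gradient force = Coriolis force):
V_g = (1/(fρ)) |∂P/∂n| = 9.15×10⁻³ / (9.57×10⁻⁵ × 1.15) = 83.2 m/s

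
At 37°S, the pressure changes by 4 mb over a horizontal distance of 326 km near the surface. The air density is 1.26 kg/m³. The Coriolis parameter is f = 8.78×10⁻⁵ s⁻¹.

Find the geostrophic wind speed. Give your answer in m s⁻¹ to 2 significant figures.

Pressure gradient: |∂P/∂n| = 400 Pa / 326000 m = 1.23×10⁻³ Pa/m
Geostrophic balance (pressure-gradient force = Coriolis force):
V_g = (1/(fρ)) |∂P/∂n| = 1.23×10⁻³ / (8.78×10⁻⁵ × 1.26) = 11.1 m/s

11 m s⁻¹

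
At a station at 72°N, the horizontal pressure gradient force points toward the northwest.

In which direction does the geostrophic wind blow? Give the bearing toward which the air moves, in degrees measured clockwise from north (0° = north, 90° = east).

045°

The pressure-gradient force points toward the northwest (bearing 315°).
Geostrophic balance: in the Northern Hemisphere the Coriolis force deflects motion to the right, so the geostrophic wind blows 90° to the right of the pressure-gradient force (low pressure on the left).
Rotating 315° by 90° clockwise gives 045° — the wind blows toward the northeast.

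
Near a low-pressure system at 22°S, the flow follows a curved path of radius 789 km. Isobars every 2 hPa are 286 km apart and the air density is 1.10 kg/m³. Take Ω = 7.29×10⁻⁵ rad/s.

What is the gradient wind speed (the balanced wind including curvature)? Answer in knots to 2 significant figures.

Coriolis parameter at 22°S:
f = 2Ω sin φ = 2 × 7.29×10⁻⁵ × sin 22° = 5.46×10⁻⁵ s⁻¹
Pressure gradient: |∂P/∂n| = 200 Pa / 286000 m = 6.99×10⁻⁴ Pa/m
Geostrophic speed: V_g = |∂P/∂n|/(fρ) = 6.99×10⁻⁴/(5.46×10⁻⁵ × 1.10) = 11.6 m/s
Around a low, centrifugal force acts outward with Coriolis, so pressure-gradient force balances both:
(1/ρ)|∂P/∂n| = fV + V²/R  →  V² + fR·V − fR·V_g = 0
With fR = 5.46×10⁻⁵ × 789×10³ m = 43.1 m/s:
V = [−fR + √((fR)² + 4 fR V_g)]/2 = [−43.1 + √(43.1² + 4×43.1×11.6)]/2 = 9.53 m/s
Subgeostrophic (V < V_g = 11.6 m/s), as expected around a low.
Converting: 9.53 m/s × 1.944 = 19 knots

19 knots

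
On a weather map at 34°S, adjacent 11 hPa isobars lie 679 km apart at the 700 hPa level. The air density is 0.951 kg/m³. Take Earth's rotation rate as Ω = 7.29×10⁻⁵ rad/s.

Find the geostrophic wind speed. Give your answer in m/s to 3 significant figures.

20.9 m/s

Coriolis parameter at 34°S:
f = 2Ω sin φ = 2 × 7.29×10⁻⁵ × sin 34° = 8.15×10⁻⁵ s⁻¹
Pressure gradient: |∂P/∂n| = 1100 Pa / 679000 m = 1.62×10⁻³ Pa/m
Geostrophic balance (pressure-gradient force = Coriolis force):
V_g = (1/(fρ)) |∂P/∂n| = 1.62×10⁻³ / (8.15×10⁻⁵ × 0.951) = 20.9 m/s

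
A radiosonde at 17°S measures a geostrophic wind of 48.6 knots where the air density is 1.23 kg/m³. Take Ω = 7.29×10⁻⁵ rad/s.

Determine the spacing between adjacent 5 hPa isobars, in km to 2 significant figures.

Coriolis parameter at 17°S:
f = 2Ω sin φ = 2 × 7.29×10⁻⁵ × sin 17° = 4.26×10⁻⁵ s⁻¹
Wind speed in SI: 48.6 knots = 25.0 m/s
Geostrophic balance rearranged: |∂P/∂n| = f ρ V_g
|∂P/∂n| = 4.26×10⁻⁵ × 1.23 × 25.0 = 1.31×10⁻³ Pa/m
Isobar spacing: Δn = ΔP/|∂P/∂n| = 500 Pa / 1.31×10⁻³ Pa/m = 381415 m ≈ 380 km

380 km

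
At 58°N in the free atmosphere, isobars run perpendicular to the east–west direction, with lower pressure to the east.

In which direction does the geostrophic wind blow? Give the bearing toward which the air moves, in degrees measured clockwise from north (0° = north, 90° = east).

180°

The pressure-gradient force points toward the east (bearing 090°).
Geostrophic balance: in the Northern Hemisphere the Coriolis force deflects motion to the right, so the geostrophic wind blows 90° to the right of the pressure-gradient force (low pressure on the left).
Rotating 090° by 90° clockwise gives 180° — the wind blows toward the south.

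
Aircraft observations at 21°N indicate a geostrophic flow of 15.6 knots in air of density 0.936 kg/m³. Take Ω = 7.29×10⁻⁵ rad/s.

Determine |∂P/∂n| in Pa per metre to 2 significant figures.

3.9×10⁻⁴ Pa/m

Coriolis parameter at 21°N:
f = 2Ω sin φ = 2 × 7.29×10⁻⁵ × sin 21° = 5.23×10⁻⁵ s⁻¹
Wind speed in SI: 15.6 knots = 8.03 m/s
Geostrophic balance rearranged: |∂P/∂n| = f ρ V_g
|∂P/∂n| = 5.23×10⁻⁵ × 0.936 × 8.03 = 3.92×10⁻⁴ Pa/m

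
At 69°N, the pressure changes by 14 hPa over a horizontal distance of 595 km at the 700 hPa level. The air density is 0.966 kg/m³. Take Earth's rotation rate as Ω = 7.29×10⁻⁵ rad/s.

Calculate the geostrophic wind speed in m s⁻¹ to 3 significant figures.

17.9 m s⁻¹

Coriolis parameter at 69°N:
f = 2Ω sin φ = 2 × 7.29×10⁻⁵ × sin 69° = 1.36×10⁻⁴ s⁻¹
Pressure gradient: |∂P/∂n| = 1400 Pa / 595000 m = 2.35×10⁻³ Pa/m
Geostrophic balance (pressure-gradient force = Coriolis force):
V_g = (1/(fρ)) |∂P/∂n| = 2.35×10⁻³ / (1.36×10⁻⁴ × 0.966) = 17.9 m/s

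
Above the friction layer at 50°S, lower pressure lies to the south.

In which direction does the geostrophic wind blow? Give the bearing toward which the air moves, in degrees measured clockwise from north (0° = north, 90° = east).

090°

The pressure-gradient force points toward the south (bearing 180°).
Geostrophic balance: in the Southern Hemisphere the Coriolis force deflects motion to the left, so the geostrophic wind blows 90° to the left of the pressure-gradient force (low pressure on the right).
Rotating 180° by 90° counterclockwise gives 090° — the wind blows toward the east.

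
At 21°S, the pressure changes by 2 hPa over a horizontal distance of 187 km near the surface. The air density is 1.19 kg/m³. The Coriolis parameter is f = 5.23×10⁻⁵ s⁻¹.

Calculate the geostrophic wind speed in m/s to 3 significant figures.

17.2 m/s

Pressure gradient: |∂P/∂n| = 200 Pa / 187000 m = 1.07×10⁻³ Pa/m
Geostrophic balance (pressure-gradient force = Coriolis force):
V_g = (1/(fρ)) |∂P/∂n| = 1.07×10⁻³ / (5.23×10⁻⁵ × 1.19) = 17.2 m/s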